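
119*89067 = 10598973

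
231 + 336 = 567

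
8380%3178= 2024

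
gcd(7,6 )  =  1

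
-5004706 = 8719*( - 574 ) 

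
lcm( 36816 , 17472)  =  1030848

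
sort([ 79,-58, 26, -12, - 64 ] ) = [ - 64, - 58, - 12,26,79]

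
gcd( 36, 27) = 9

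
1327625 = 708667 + 618958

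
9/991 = 9/991 = 0.01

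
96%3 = 0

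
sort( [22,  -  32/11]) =[ - 32/11 , 22]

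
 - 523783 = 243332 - 767115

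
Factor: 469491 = 3^1* 11^1*41^1*347^1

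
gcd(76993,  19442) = 1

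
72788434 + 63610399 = 136398833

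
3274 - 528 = 2746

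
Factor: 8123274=2^1*3^3*150431^1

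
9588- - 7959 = 17547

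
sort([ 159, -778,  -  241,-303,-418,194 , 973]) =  [-778, - 418,  -  303, - 241,159, 194, 973]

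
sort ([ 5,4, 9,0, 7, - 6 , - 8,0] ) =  [ - 8, - 6  ,  0,0, 4,5,7,9]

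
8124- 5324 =2800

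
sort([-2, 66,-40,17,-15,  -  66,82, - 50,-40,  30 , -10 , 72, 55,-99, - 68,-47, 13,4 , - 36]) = [- 99, - 68 , - 66, - 50,-47, -40,-40 ,-36,-15, - 10, - 2,  4, 13, 17, 30,55, 66,72, 82]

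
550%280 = 270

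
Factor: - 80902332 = - 2^2*3^2*7^2 * 45863^1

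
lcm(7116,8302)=49812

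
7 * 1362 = 9534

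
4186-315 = 3871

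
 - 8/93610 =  - 4/46805 = - 0.00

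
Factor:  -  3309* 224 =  - 741216 = - 2^5*3^1*7^1*1103^1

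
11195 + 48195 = 59390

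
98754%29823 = 9285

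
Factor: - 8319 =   -  3^1*47^1*59^1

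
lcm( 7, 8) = 56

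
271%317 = 271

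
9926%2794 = 1544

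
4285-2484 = 1801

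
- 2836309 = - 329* 8621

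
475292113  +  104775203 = 580067316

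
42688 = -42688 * ( - 1 )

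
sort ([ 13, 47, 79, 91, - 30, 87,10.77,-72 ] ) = [ - 72, - 30,10.77 , 13,  47, 79, 87,  91 ] 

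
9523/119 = 80 + 3/119 = 80.03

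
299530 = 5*59906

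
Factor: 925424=2^4*57839^1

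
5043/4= 5043/4 = 1260.75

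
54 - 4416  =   - 4362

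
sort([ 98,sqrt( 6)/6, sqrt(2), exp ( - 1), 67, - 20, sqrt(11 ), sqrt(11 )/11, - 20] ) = [- 20, - 20, sqrt(11 ) /11,exp( - 1), sqrt( 6 )/6, sqrt( 2),sqrt ( 11 ),67 , 98]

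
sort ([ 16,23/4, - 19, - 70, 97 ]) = [ - 70,  -  19, 23/4, 16, 97 ]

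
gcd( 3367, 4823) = 91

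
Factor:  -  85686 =-2^1 *3^1 * 14281^1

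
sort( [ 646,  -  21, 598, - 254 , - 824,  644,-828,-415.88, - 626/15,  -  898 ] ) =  [-898, - 828,-824, - 415.88, - 254, - 626/15, - 21,598,644, 646] 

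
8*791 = 6328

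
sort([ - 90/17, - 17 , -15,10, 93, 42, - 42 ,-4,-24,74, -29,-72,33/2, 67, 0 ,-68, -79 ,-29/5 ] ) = [-79,- 72, - 68, - 42, - 29,-24 ,-17,-15 ,-29/5, -90/17 , - 4, 0, 10,33/2,42,67, 74, 93]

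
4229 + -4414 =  - 185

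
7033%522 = 247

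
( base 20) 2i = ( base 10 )58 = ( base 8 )72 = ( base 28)22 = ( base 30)1S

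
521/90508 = 521/90508 = 0.01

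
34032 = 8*4254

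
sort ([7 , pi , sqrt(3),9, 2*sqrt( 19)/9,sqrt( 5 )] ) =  [2*sqrt(19)/9, sqrt ( 3), sqrt( 5), pi, 7, 9]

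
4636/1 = 4636  =  4636.00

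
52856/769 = 68 + 564/769 = 68.73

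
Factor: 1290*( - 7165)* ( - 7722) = 71373287700=2^2 *3^4 * 5^2 * 11^1* 13^1 *43^1*1433^1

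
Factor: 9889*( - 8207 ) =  -11^1*29^2*31^1*283^1 = -81159023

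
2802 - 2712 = 90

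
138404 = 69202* 2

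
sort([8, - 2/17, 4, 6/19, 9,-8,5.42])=[ - 8,-2/17, 6/19, 4,5.42, 8, 9 ] 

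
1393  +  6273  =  7666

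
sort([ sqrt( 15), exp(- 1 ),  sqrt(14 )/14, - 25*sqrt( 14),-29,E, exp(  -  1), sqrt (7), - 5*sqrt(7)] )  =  [ - 25*sqrt(14), - 29,-5 * sqrt( 7), sqrt(14)/14, exp( - 1), exp( - 1 ), sqrt(7), E,  sqrt(15)]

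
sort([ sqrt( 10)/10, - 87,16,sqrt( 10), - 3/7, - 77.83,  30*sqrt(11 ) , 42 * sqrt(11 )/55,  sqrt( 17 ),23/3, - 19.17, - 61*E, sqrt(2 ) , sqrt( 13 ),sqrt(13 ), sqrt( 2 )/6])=[ - 61 * E , - 87, - 77.83, - 19.17, - 3/7,sqrt (2 )/6,sqrt(10 ) /10,sqrt( 2), 42*sqrt( 11 )/55,sqrt( 10 ), sqrt( 13 ),sqrt( 13 ), sqrt( 17 ),23/3, 16, 30*sqrt( 11 ) ]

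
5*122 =610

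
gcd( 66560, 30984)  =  8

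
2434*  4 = 9736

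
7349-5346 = 2003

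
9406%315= 271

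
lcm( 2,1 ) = 2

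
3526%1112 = 190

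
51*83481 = 4257531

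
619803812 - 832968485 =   -  213164673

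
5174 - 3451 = 1723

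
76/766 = 38/383 = 0.10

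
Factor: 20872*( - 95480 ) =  - 1992858560 = -2^6*5^1*7^1*11^1 * 31^1*2609^1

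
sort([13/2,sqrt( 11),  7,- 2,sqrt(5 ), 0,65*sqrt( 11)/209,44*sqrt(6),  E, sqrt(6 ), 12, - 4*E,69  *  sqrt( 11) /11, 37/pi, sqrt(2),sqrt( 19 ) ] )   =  [  -  4*E, - 2 , 0, 65*sqrt( 11)/209, sqrt (2 ), sqrt( 5), sqrt (6 ) , E, sqrt( 11 ),  sqrt( 19), 13/2,  7, 37/pi, 12, 69*sqrt(  11) /11,44*sqrt(6) ] 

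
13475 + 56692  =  70167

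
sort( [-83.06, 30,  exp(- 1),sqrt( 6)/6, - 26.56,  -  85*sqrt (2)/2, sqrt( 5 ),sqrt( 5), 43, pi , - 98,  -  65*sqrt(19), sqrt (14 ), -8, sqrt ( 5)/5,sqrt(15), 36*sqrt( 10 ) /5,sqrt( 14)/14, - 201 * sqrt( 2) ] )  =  [ - 201*sqrt( 2),-65*sqrt ( 19),-98,-83.06, - 85 * sqrt( 2) /2,-26.56, - 8, sqrt(14) /14,exp( - 1), sqrt( 6)/6, sqrt( 5 ) /5,sqrt(5 ), sqrt(5 ), pi,sqrt ( 14 ), sqrt(15), 36*sqrt (10)/5 , 30,43 ] 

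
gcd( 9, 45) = 9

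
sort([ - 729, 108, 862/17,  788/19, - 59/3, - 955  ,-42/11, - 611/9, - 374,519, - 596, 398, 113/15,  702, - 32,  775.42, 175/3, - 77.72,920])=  [ - 955,-729,  -  596,-374 , - 77.72, - 611/9, - 32, - 59/3, - 42/11,  113/15 , 788/19,  862/17, 175/3,108 , 398  ,  519, 702,775.42 , 920 ] 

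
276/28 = 9 +6/7= 9.86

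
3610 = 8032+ - 4422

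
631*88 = 55528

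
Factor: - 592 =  - 2^4 * 37^1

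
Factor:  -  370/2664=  - 5/36 = -2^( - 2 )*3^( - 2) * 5^1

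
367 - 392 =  - 25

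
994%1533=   994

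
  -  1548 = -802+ -746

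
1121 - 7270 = - 6149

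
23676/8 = 5919/2  =  2959.50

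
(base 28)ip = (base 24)M1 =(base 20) 169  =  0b1000010001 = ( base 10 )529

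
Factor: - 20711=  - 139^1*149^1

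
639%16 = 15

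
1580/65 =316/13 = 24.31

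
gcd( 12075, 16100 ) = 4025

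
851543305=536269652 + 315273653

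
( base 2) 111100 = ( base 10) 60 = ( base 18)36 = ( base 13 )48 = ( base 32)1s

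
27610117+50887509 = 78497626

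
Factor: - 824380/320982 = - 2^1*3^( - 1)*5^1*47^1*61^( - 1) = - 470/183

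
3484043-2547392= 936651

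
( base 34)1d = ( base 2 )101111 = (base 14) 35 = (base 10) 47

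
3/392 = 3/392 = 0.01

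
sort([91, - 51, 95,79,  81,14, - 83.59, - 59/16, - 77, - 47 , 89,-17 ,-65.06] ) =[ - 83.59, - 77, - 65.06 , -51, - 47, - 17 , -59/16,  14,79,81,89, 91,  95]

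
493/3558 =493/3558 = 0.14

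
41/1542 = 41/1542 =0.03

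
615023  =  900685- 285662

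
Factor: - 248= - 2^3 * 31^1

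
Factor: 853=853^1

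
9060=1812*5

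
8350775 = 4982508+3368267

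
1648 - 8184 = -6536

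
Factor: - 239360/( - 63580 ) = 2^6*17^(-1 ) = 64/17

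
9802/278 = 35 + 36/139 = 35.26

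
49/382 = 49/382 =0.13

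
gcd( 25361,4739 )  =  7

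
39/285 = 13/95 = 0.14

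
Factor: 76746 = 2^1*3^1*12791^1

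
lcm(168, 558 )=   15624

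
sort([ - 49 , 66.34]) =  [ - 49,66.34] 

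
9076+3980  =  13056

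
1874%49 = 12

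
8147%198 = 29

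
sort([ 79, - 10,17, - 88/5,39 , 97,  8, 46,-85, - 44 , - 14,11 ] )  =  [-85 ,-44, - 88/5, - 14, - 10,8, 11 , 17, 39,  46,  79, 97] 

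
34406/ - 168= - 17203/84 = - 204.80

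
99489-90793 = 8696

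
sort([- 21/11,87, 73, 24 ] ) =[ - 21/11, 24,73 , 87] 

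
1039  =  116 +923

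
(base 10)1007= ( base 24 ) 1HN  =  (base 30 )13H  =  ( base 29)15l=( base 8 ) 1757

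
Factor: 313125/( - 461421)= - 3^( - 1)*5^4 * 307^(  -  1 ) =-625/921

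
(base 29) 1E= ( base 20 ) 23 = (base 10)43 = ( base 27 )1G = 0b101011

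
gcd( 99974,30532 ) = 2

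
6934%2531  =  1872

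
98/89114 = 49/44557= 0.00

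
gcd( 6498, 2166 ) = 2166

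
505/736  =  505/736 = 0.69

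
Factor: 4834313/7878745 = 5^( - 1) * 7^( - 1)*11^2*229^( - 1) * 983^( - 1)*39953^1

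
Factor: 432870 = 2^1*3^1 * 5^1*47^1 * 307^1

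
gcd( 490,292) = 2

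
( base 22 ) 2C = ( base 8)70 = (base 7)110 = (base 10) 56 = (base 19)2i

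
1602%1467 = 135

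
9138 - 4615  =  4523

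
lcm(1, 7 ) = 7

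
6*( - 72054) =-432324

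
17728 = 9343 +8385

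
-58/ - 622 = 29/311 = 0.09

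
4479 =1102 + 3377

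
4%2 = 0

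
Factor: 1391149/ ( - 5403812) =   -  2^( - 2)*521^ ( - 1 )*659^1*2111^1*2593^( - 1 ) 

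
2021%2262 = 2021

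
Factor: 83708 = 2^2 *17^1*1231^1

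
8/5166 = 4/2583 = 0.00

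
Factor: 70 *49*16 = 2^5*5^1*7^3 = 54880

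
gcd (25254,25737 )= 69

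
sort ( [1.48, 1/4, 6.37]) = [ 1/4,1.48,6.37 ]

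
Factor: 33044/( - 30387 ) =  - 2^2*  3^(-1)*7^( - 1 )*11^1*751^1*1447^( - 1 )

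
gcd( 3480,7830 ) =870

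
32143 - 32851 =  - 708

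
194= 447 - 253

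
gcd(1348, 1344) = 4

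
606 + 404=1010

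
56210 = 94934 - 38724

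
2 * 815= 1630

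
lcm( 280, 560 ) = 560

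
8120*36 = 292320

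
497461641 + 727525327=1224986968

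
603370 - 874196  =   -270826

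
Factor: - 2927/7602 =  - 2^( - 1 )*3^ ( - 1 )* 7^ ( - 1)*181^(-1 )*2927^1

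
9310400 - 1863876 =7446524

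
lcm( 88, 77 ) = 616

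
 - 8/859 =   -  8/859  =  - 0.01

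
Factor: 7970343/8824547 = 3^1*17^( - 1)*1451^1*1831^1 * 519091^( -1 ) 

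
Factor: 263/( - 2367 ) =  - 1/9 = - 3^( - 2 )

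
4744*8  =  37952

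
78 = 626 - 548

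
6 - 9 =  - 3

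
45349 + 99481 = 144830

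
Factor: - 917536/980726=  -2^4*53^1*439^( - 1)* 541^1*1117^( - 1) = - 458768/490363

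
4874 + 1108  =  5982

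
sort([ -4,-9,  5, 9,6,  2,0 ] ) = [ - 9, - 4 , 0, 2,5,6, 9]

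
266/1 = 266 = 266.00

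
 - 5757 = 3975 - 9732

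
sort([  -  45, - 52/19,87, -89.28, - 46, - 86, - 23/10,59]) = [ - 89.28, - 86,- 46 , - 45, - 52/19,-23/10,59, 87]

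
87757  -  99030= - 11273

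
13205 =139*95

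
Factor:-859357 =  - 29^1*29633^1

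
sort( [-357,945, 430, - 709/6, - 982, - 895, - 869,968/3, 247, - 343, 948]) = [- 982, - 895, - 869, - 357 , - 343, - 709/6,247, 968/3, 430 , 945 , 948]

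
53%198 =53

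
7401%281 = 95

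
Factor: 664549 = 664549^1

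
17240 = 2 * 8620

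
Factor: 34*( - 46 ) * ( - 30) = 2^3* 3^1*5^1*17^1*23^1 = 46920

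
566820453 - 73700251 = 493120202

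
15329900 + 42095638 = 57425538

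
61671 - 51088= 10583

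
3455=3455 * 1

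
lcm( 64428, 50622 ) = 708708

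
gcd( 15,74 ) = 1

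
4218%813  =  153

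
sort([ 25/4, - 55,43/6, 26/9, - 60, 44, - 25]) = [ - 60, - 55, - 25,  26/9,25/4, 43/6, 44]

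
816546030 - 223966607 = 592579423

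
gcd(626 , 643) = 1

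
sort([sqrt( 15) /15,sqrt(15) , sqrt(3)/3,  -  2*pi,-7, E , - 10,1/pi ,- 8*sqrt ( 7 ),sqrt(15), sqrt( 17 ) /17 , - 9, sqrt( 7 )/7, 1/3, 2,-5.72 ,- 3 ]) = [ - 8*sqrt (7),-10, - 9,-7, - 2*pi , - 5.72 , - 3,sqrt ( 17)/17, sqrt( 15)/15 , 1/pi,1/3, sqrt (7 ) /7 , sqrt(3 ) /3,2, E,sqrt( 15), sqrt(15) ]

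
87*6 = 522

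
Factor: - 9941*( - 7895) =78484195 =5^1* 1579^1*9941^1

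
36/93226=18/46613 = 0.00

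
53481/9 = 5942 + 1/3 = 5942.33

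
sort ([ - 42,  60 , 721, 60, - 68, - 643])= [ - 643, - 68, - 42, 60, 60, 721 ]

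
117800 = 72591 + 45209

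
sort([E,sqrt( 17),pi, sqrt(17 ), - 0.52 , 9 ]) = [-0.52, E,pi  ,  sqrt(17), sqrt(17),9 ]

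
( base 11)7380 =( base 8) 23050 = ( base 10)9768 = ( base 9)14353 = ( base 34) 8fa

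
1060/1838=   530/919=0.58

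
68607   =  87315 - 18708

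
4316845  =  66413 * 65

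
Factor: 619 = 619^1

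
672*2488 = 1671936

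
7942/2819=7942/2819 = 2.82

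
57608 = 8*7201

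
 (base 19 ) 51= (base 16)60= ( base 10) 96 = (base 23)44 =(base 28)3C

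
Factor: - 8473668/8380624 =  -  302631/299308 = - 2^ ( - 2)*3^1*7^1  *  14411^1*74827^ ( - 1 ) 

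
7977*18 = 143586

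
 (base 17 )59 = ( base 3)10111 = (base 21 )4A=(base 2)1011110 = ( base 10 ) 94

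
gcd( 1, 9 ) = 1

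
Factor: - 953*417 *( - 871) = 3^1*13^1 * 67^1*139^1*953^1 = 346136271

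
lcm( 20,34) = 340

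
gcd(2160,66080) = 80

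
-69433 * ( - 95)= 6596135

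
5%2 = 1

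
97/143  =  97/143 = 0.68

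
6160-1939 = 4221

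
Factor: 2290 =2^1*5^1*229^1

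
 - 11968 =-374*32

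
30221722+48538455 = 78760177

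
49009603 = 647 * 75749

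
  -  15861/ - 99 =5287/33  =  160.21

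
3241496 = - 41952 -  - 3283448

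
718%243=232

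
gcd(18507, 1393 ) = 199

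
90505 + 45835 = 136340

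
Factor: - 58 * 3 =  - 2^1*3^1*29^1 = -174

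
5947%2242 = 1463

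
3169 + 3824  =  6993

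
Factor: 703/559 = 13^(-1)*19^1*37^1*43^( - 1)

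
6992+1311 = 8303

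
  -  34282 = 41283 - 75565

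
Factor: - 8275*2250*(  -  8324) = 2^3*3^2*5^5*331^1*2081^1 = 154982475000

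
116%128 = 116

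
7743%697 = 76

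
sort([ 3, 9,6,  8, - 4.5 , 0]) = [ - 4.5 , 0, 3,6 , 8,  9] 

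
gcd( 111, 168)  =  3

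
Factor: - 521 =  -521^1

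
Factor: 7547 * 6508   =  2^2 * 1627^1  *  7547^1=49115876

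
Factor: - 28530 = -2^1 * 3^2*5^1 * 317^1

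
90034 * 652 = 58702168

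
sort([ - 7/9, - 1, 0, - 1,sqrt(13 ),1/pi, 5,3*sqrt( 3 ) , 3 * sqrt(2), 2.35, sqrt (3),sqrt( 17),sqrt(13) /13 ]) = [ - 1 , - 1, - 7/9,0, sqrt( 13) /13, 1/pi, sqrt(3) , 2.35,sqrt( 13), sqrt(17),  3*sqrt (2 ), 5,3 * sqrt( 3 ) ]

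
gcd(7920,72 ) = 72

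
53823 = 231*233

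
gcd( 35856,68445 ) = 27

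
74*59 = 4366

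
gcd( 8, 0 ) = 8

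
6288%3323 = 2965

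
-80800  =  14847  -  95647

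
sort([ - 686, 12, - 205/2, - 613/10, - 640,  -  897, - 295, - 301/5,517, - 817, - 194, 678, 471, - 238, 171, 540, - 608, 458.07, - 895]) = [ - 897, - 895,-817, - 686, - 640 ,-608,- 295, - 238,-194, - 205/2, - 613/10, - 301/5, 12 , 171,458.07 , 471, 517, 540,  678] 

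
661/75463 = 661/75463=0.01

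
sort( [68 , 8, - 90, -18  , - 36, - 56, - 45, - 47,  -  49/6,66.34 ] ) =[ -90, - 56 , - 47, - 45, - 36, - 18, - 49/6, 8, 66.34,68]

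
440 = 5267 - 4827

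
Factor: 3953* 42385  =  167547905 =5^1*7^2*59^1*67^1*173^1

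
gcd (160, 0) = 160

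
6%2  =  0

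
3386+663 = 4049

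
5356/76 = 70 + 9/19 = 70.47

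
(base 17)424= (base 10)1194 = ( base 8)2252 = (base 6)5310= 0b10010101010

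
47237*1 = 47237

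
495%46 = 35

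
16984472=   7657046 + 9327426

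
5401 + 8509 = 13910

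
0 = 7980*0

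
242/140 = 1 + 51/70 = 1.73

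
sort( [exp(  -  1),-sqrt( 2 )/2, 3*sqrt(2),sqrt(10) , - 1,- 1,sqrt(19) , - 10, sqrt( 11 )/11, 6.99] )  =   [ - 10,- 1,-1,- sqrt(2 )/2,sqrt( 11 )/11, exp( - 1 ),  sqrt( 10 ),3 * sqrt( 2 ),sqrt(19), 6.99] 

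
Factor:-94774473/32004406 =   -  2^( - 1)*3^2*7^ (-1)*17^1*59^1* 1033^( - 1)*2213^(-1)*10499^1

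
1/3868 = 1/3868 = 0.00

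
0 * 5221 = 0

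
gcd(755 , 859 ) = 1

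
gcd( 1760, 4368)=16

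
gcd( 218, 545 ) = 109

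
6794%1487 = 846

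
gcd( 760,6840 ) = 760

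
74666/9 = 8296 + 2/9 = 8296.22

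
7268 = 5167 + 2101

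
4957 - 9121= -4164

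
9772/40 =2443/10 = 244.30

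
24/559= 24/559 =0.04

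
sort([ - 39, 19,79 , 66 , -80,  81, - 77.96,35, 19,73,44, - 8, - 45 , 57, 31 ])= [ -80,-77.96 , - 45, - 39,-8,  19,19, 31,35 , 44,57,66,73, 79,81] 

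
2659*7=18613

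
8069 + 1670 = 9739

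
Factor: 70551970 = 2^1*5^1 * 31^1 * 37^1*6151^1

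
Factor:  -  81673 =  - 23^1*53^1*67^1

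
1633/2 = 816 + 1/2 =816.50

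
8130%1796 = 946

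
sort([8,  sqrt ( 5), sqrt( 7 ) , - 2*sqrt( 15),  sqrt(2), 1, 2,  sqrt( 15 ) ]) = [ - 2*sqrt(15), 1 , sqrt(2) , 2, sqrt ( 5 ),sqrt ( 7) , sqrt(15) , 8] 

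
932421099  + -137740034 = 794681065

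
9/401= 9/401 = 0.02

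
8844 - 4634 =4210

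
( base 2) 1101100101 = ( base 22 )1HB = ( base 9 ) 1165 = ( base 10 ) 869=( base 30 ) ST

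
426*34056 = 14507856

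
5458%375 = 208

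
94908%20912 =11260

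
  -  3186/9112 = -1593/4556 = - 0.35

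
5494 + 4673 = 10167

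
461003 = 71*6493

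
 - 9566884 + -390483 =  - 9957367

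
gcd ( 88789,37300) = 1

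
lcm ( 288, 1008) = 2016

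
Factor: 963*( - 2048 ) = - 2^11*3^2*107^1=- 1972224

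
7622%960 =902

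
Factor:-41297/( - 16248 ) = 2^( - 3)*3^(-1)*61^1=61/24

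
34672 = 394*88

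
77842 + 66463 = 144305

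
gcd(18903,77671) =1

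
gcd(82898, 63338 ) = 2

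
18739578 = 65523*286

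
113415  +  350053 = 463468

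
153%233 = 153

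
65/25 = 2+3/5 = 2.60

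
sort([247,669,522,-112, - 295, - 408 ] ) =[ - 408, - 295, - 112, 247,522,669 ]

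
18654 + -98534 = -79880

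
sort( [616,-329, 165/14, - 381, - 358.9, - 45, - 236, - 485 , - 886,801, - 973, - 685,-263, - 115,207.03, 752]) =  [ - 973, - 886, - 685, - 485, - 381,  -  358.9, -329, - 263, - 236, - 115, - 45,165/14,207.03,616,752 , 801] 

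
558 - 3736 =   -  3178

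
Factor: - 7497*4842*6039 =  - 219218562486  =  - 2^1*3^6*7^2*11^1*17^1*61^1*269^1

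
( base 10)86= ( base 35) 2G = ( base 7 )152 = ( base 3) 10012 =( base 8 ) 126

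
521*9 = 4689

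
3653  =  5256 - 1603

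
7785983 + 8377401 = 16163384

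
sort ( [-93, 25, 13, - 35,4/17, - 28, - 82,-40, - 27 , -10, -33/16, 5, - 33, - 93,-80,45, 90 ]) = [ - 93,-93,-82, - 80, - 40, - 35,-33,-28,-27,  -  10 ,- 33/16,4/17, 5,13, 25,45 , 90 ]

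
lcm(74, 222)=222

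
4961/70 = 70 + 61/70 =70.87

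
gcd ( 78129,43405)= 8681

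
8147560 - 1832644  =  6314916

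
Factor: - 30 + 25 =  - 5^1 = - 5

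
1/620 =1/620 = 0.00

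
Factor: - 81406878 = -2^1*3^1*7^1*907^1*2137^1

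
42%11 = 9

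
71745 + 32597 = 104342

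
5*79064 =395320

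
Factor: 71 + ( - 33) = 2^1*19^1 =38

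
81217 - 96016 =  - 14799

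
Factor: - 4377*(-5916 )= 25894332 = 2^2*3^2*17^1 * 29^1 * 1459^1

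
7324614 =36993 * 198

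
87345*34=2969730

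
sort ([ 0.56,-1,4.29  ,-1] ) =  [-1,-1 , 0.56 , 4.29 ]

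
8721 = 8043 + 678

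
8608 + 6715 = 15323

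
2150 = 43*50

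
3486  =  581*6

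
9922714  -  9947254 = -24540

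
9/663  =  3/221 = 0.01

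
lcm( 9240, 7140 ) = 157080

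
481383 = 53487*9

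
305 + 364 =669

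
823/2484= 823/2484 = 0.33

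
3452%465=197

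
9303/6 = 3101/2  =  1550.50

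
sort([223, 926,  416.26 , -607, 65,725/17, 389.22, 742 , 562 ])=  [ - 607 , 725/17,65,223 , 389.22,416.26, 562 , 742,926]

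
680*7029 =4779720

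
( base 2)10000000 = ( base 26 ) 4o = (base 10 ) 128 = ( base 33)3t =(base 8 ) 200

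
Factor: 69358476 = 2^2*3^1*11^1 * 181^1*2903^1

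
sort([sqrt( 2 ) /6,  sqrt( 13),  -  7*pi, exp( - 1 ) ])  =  [ - 7*pi , sqrt(2)/6,exp( - 1 ),sqrt( 13 )]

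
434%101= 30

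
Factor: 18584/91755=2^3*3^( - 2)*5^( - 1 )*23^1 *101^1* 2039^( - 1 ) 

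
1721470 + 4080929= 5802399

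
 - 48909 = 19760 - 68669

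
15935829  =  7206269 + 8729560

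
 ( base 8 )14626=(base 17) 15B5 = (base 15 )1e1a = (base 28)89Q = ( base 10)6550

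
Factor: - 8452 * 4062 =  - 2^3*3^1*677^1*2113^1 = - 34332024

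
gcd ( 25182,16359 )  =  3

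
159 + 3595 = 3754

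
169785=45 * 3773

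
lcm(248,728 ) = 22568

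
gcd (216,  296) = 8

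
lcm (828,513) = 47196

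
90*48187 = 4336830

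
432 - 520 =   -  88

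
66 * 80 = 5280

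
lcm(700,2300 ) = 16100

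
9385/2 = 9385/2 = 4692.50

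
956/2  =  478 = 478.00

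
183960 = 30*6132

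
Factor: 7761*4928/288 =398398/3 = 2^1*3^ ( - 1 ) * 7^1*11^1*13^1 * 199^1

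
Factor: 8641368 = 2^3 * 3^2 * 257^1 * 467^1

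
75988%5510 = 4358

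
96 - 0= 96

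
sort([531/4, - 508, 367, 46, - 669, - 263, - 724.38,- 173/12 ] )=[ - 724.38, - 669, - 508,-263, - 173/12, 46, 531/4, 367 ]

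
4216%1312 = 280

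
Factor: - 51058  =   -2^1*7^2*521^1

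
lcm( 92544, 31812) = 1017984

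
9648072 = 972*9926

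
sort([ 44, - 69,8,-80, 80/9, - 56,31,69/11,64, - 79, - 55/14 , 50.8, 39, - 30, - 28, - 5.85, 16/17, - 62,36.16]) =[ - 80, - 79, - 69, - 62 , - 56,-30,-28, - 5.85, - 55/14, 16/17,  69/11,8,80/9,31, 36.16,39, 44, 50.8, 64 ]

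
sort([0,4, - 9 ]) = [ - 9,  0,4] 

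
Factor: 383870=2^1*5^1*23^1*1669^1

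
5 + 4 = 9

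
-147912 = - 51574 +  - 96338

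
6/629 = 6/629= 0.01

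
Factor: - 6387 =- 3^1*2129^1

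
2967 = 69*43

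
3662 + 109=3771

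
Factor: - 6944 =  - 2^5*7^1*31^1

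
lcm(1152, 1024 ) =9216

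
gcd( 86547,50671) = 1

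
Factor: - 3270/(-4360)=3/4 = 2^(-2) *3^1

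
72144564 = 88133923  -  15989359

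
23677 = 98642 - 74965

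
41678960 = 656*63535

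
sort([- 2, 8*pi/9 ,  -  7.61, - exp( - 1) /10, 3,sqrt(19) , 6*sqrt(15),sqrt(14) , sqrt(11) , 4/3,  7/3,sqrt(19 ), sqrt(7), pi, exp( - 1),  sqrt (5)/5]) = [  -  7.61,- 2, - exp(-1 ) /10,exp( - 1), sqrt( 5)/5,4/3 , 7/3,  sqrt ( 7), 8*pi/9, 3, pi , sqrt(11),sqrt(14 ),  sqrt(19),sqrt( 19 ), 6*sqrt( 15)]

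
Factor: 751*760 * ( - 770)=-439485200=-2^4*5^2*7^1*11^1*19^1*751^1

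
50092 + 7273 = 57365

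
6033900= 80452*75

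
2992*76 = 227392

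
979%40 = 19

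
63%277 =63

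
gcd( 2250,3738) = 6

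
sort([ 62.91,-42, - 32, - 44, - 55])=[- 55,- 44 , - 42, - 32,62.91] 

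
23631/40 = 23631/40 =590.77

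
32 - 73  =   - 41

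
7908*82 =648456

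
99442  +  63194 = 162636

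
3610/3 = 3610/3 =1203.33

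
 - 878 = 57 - 935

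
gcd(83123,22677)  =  1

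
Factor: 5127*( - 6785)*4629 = -3^2*5^1*23^1*59^1*1543^1*1709^1 = - 161027611155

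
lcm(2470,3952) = 19760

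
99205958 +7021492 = 106227450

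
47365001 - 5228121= 42136880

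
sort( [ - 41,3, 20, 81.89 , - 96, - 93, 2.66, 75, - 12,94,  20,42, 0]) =[ - 96, - 93, - 41, - 12,0,2.66, 3, 20,20,  42 , 75, 81.89, 94] 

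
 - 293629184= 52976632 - 346605816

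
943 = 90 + 853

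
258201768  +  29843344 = 288045112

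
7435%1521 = 1351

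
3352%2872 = 480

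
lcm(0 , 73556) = 0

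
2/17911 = 2/17911 = 0.00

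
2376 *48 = 114048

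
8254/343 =8254/343 = 24.06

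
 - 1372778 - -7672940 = 6300162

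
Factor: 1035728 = 2^4*19^1 * 3407^1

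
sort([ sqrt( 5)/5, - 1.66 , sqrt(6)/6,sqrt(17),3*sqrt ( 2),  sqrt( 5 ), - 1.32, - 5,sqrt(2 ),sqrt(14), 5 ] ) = [ - 5,  -  1.66, - 1.32, sqrt( 6)/6,  sqrt(5) /5,sqrt ( 2),sqrt(5),sqrt(14 ),sqrt(17 ),3*sqrt( 2),5]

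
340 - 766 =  - 426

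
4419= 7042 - 2623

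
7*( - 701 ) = -4907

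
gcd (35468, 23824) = 4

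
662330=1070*619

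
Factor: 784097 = 784097^1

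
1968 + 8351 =10319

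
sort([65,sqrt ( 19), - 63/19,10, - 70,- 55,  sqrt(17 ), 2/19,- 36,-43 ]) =[- 70, - 55, - 43, - 36, - 63/19,2/19,sqrt( 17),sqrt(19),10, 65]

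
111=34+77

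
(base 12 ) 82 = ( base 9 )118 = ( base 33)2w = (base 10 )98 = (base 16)62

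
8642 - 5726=2916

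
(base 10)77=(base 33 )2b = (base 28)2L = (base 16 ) 4D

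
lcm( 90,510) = 1530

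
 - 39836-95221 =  - 135057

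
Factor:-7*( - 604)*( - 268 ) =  - 2^4*7^1*67^1 * 151^1 = - 1133104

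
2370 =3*790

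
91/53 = 91/53= 1.72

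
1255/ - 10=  - 126 + 1/2 = - 125.50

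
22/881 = 22/881 = 0.02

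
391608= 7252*54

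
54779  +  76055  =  130834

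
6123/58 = 6123/58 = 105.57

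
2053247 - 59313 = 1993934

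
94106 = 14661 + 79445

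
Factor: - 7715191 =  -11^1 * 47^1*14923^1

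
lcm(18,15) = 90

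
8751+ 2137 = 10888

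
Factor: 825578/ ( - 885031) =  - 2^1  *7^( - 1)*13^1*113^1*281^1*126433^( - 1)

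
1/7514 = 1/7514 = 0.00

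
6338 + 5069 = 11407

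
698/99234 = 349/49617 = 0.01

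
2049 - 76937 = -74888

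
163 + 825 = 988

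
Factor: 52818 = 2^1*3^1*8803^1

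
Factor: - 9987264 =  - 2^6*3^2*7^1*2477^1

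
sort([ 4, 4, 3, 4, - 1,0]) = [ - 1, 0, 3,4, 4,4]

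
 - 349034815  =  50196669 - 399231484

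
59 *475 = 28025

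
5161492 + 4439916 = 9601408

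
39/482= 39/482 = 0.08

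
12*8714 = 104568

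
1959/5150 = 1959/5150=   0.38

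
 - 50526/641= - 50526/641 = - 78.82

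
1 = 1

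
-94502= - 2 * 47251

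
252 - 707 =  - 455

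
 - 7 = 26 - 33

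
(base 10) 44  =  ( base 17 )2A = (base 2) 101100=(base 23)1l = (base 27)1h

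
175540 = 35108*5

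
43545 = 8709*5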